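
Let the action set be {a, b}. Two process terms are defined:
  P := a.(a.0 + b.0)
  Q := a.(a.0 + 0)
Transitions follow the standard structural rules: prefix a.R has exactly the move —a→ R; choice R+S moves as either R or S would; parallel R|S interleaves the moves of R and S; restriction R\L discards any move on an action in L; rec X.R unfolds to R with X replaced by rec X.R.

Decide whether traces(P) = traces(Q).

NO — witness ⟨ab⟩

P's transition system — 3 states:
  m0 = a.(a.0 + b.0) | —a→ m1
  m1 = a.0 + b.0 | —a→ m2, —b→ m2
  m2 = 0 | ·
Q's transition system — 3 states:
  n0 = a.(a.0 + 0) | —a→ n1
  n1 = a.0 + 0 | —a→ n2
  n2 = 0 | ·
Trace ⟨ab⟩ through P, begin at {m0}:
  step 1 (a): {m1}
  step 2 (b): {m2}
  P completes σ.
Trace ⟨ab⟩ through Q, begin at {n0}:
  step 1 (a): {n1}
  step 2 (b): no successor for Q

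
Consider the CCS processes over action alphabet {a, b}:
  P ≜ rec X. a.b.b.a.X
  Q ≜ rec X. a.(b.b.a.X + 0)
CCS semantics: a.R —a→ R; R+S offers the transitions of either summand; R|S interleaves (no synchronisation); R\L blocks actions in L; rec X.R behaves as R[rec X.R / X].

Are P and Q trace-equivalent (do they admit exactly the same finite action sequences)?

YES

Reachable graph of P (4 states):
  s0 = rec X. a.b.b.a.X → ··a··> s1
  s1 = b.b.a.(rec X. a.b.b.a.X) → ··b··> s2
  s2 = b.a.(rec X. a.b.b.a.X) → ··b··> s3
  s3 = a.(rec X. a.b.b.a.X) → ··a··> s0
Reachable graph of Q (4 states):
  t0 = rec X. a.(b.b.a.X + 0) → ··a··> t1
  t1 = b.b.a.(rec X. a.(b.b.a.X + 0)) + 0 → ··b··> t2
  t2 = b.a.(rec X. a.(b.b.a.X + 0)) → ··b··> t3
  t3 = a.(rec X. a.(b.b.a.X + 0)) → ··a··> t0
Bisimilarity quotient blocks:
  B0 = {s0, t0}
  B1 = {s1, t1}
  B2 = {s2, t2}
  B3 = {s3, t3}
s0 ∈ B0, t0 ∈ B0 → same block
Bisimilar ⇒ trace-equivalent.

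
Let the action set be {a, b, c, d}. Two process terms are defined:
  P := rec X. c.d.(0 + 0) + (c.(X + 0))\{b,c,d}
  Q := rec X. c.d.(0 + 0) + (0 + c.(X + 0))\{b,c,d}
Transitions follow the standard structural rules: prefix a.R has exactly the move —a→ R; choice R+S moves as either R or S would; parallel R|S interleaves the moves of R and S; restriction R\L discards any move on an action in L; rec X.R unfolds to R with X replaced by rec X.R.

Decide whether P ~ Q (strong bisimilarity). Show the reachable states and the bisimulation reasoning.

bisimilar

LTS(P): 3 reachable states
  u0 = rec X. c.d.(0 + 0) + (c.(X + 0))\{b,c,d} has moves --c--▸ u1
  u1 = d.(0 + 0) has moves --d--▸ u2
  u2 = 0 + 0 has moves (no moves)
LTS(Q): 3 reachable states
  v0 = rec X. c.d.(0 + 0) + (0 + c.(X + 0))\{b,c,d} has moves --c--▸ v1
  v1 = d.(0 + 0) has moves --d--▸ v2
  v2 = 0 + 0 has moves (no moves)
Bisimilarity quotient blocks:
  B0 = {u0, v0}
  B1 = {u1, v1}
  B2 = {u2, v2}
u0 ∈ B0, v0 ∈ B0 → same block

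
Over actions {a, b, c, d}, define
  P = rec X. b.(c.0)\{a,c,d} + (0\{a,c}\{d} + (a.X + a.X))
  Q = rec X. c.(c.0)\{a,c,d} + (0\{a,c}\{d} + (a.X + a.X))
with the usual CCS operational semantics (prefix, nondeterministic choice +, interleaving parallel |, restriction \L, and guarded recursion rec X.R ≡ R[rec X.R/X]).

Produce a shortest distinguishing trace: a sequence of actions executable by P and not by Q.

b

LTS(P): 2 reachable states
  s0 = rec X. b.(c.0)\{a,c,d} + (0\{a,c}\{d} + (a.X + a.X)) has moves --a--▸ s0, --b--▸ s1
  s1 = (c.0)\{a,c,d} has moves deadlocked
LTS(Q): 2 reachable states
  t0 = rec X. c.(c.0)\{a,c,d} + (0\{a,c}\{d} + (a.X + a.X)) has moves --a--▸ t0, --c--▸ t1
  t1 = (c.0)\{a,c,d} has moves deadlocked
Executing b from P (initial set {s0}):
  after b @ step 1: {s1}
  P completes σ.
Executing b from Q (initial set {t0}):
  after b @ step 1: ∅ (Q stuck)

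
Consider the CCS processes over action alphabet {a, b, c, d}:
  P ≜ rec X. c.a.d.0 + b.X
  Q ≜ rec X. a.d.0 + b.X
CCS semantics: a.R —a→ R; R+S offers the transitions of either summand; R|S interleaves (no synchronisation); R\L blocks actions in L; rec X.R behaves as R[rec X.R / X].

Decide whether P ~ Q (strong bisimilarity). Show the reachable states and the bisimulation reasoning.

P ≁ Q

P's transition system — 4 states:
  p0 = rec X. c.a.d.0 + b.X :: —b→ p0, —c→ p1
  p1 = a.d.0 :: —a→ p2
  p2 = d.0 :: —d→ p3
  p3 = 0 :: (no moves)
Q's transition system — 3 states:
  q0 = rec X. a.d.0 + b.X :: —a→ q1, —b→ q0
  q1 = d.0 :: —d→ q2
  q2 = 0 :: (no moves)
Bisimilarity quotient blocks:
  B0 = {p0}
  B1 = {p1}
  B2 = {p2, q1}
  B3 = {p3, q2}
  B4 = {q0}
p0 ∈ B0, q0 ∈ B4 → different blocks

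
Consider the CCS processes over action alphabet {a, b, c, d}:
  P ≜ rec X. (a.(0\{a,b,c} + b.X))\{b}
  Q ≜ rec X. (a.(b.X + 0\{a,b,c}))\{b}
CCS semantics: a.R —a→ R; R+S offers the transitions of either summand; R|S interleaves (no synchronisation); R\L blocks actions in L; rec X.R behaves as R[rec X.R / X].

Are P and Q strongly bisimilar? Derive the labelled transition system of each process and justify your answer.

LTS(P): 2 reachable states
  m0 = rec X. (a.(0\{a,b,c} + b.X))\{b} ⊢ ··a··> m1
  m1 = (0\{a,b,c} + b.(rec X. (a.(0\{a,b,c} + b.X))\{b}))\{b} ⊢ ∅
LTS(Q): 2 reachable states
  n0 = rec X. (a.(b.X + 0\{a,b,c}))\{b} ⊢ ··a··> n1
  n1 = (b.(rec X. (a.(b.X + 0\{a,b,c}))\{b}) + 0\{a,b,c})\{b} ⊢ ∅
Bisimilarity quotient blocks:
  B0 = {m0, n0}
  B1 = {m1, n1}
m0 ∈ B0, n0 ∈ B0 → same block

bisimilar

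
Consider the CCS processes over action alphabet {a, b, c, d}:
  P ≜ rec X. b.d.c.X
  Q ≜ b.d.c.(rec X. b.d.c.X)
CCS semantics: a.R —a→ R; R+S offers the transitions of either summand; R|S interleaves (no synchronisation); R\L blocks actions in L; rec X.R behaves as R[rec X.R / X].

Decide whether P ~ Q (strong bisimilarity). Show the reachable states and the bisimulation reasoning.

P ~ Q

LTS(P): 3 reachable states
  u0 = rec X. b.d.c.X → ··b··> u1
  u1 = d.c.(rec X. b.d.c.X) → ··d··> u2
  u2 = c.(rec X. b.d.c.X) → ··c··> u0
LTS(Q): 4 reachable states
  v0 = b.d.c.(rec X. b.d.c.X) → ··b··> v1
  v1 = d.c.(rec X. b.d.c.X) → ··d··> v2
  v2 = c.(rec X. b.d.c.X) → ··c··> v3
  v3 = rec X. b.d.c.X → ··b··> v1
Coarsest stable partition (strong bisimilarity classes):
  B0 = {u0, v0, v3}
  B1 = {u1, v1}
  B2 = {u2, v2}
u0 ∈ B0, v0 ∈ B0 → same block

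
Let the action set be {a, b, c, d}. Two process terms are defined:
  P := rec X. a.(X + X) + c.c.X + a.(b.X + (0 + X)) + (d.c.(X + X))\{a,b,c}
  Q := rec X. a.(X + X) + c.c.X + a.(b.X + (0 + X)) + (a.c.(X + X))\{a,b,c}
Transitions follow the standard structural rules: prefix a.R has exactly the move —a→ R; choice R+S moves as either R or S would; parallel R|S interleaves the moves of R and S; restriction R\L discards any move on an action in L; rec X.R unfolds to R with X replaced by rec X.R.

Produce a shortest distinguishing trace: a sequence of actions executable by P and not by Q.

LTS(P): 5 reachable states
  m0 = rec X. a.(X + X) + c.c.X + a.(b.X + (0 + X)) + (d.c.(X + X))\{a,b,c} → ··a··> m1, ··a··> m2, ··c··> m3, ··d··> m4
  m1 = (rec X. a.(X + X) + c.c.X + a.(b.X + (0 + X)) + (d.c.(X + X))\{a,b,c}) + (rec X. a.(X + X) + c.c.X + a.(b.X + (0 + X)) + (d.c.(X + X))\{a,b,c}) → ··a··> m1, ··a··> m2, ··c··> m3, ··d··> m4
  m2 = b.(rec X. a.(X + X) + c.c.X + a.(b.X + (0 + X)) + (d.c.(X + X))\{a,b,c}) + (0 + (rec X. a.(X + X) + c.c.X + a.(b.X + (0 + X)) + (d.c.(X + X))\{a,b,c})) → ··a··> m1, ··a··> m2, ··b··> m0, ··c··> m3, ··d··> m4
  m3 = c.(rec X. a.(X + X) + c.c.X + a.(b.X + (0 + X)) + (d.c.(X + X))\{a,b,c}) → ··c··> m0
  m4 = (c.((rec X. a.(X + X) + c.c.X + a.(b.X + (0 + X)) + (d.c.(X + X))\{a,b,c}) + (rec X. a.(X + X) + c.c.X + a.(b.X + (0 + X)) + (d.c.(X + X))\{a,b,c})))\{a,b,c} → stopped
LTS(Q): 4 reachable states
  n0 = rec X. a.(X + X) + c.c.X + a.(b.X + (0 + X)) + (a.c.(X + X))\{a,b,c} → ··a··> n1, ··a··> n2, ··c··> n3
  n1 = (rec X. a.(X + X) + c.c.X + a.(b.X + (0 + X)) + (a.c.(X + X))\{a,b,c}) + (rec X. a.(X + X) + c.c.X + a.(b.X + (0 + X)) + (a.c.(X + X))\{a,b,c}) → ··a··> n1, ··a··> n2, ··c··> n3
  n2 = b.(rec X. a.(X + X) + c.c.X + a.(b.X + (0 + X)) + (a.c.(X + X))\{a,b,c}) + (0 + (rec X. a.(X + X) + c.c.X + a.(b.X + (0 + X)) + (a.c.(X + X))\{a,b,c})) → ··a··> n1, ··a··> n2, ··b··> n0, ··c··> n3
  n3 = c.(rec X. a.(X + X) + c.c.X + a.(b.X + (0 + X)) + (a.c.(X + X))\{a,b,c}) → ··c··> n0
Run σ = ⟨d⟩ on P: start {m0}
  after d @ step 1: {m4}
  P completes σ.
Run σ = ⟨d⟩ on Q: start {n0}
  after d @ step 1: ∅  — Q cannot continue

d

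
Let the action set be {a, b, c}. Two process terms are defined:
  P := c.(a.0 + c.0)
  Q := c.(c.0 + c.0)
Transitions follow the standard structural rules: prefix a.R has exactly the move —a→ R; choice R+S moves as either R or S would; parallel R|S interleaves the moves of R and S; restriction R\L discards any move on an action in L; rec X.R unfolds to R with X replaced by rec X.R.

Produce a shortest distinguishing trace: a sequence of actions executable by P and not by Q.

ca

LTS(P): 3 reachable states
  p0 = c.(a.0 + c.0) ⊢ =c=> p1
  p1 = a.0 + c.0 ⊢ =a=> p2, =c=> p2
  p2 = 0 ⊢ (no moves)
LTS(Q): 3 reachable states
  q0 = c.(c.0 + c.0) ⊢ =c=> q1
  q1 = c.0 + c.0 ⊢ =c=> q2
  q2 = 0 ⊢ (no moves)
Trace ⟨ca⟩ through P, begin at {p0}:
  step 1 (c): {p1}
  step 2 (a): {p2}
  ✓ P
Trace ⟨ca⟩ through Q, begin at {q0}:
  step 1 (c): {q1}
  step 2 (a): ∅ (Q stuck)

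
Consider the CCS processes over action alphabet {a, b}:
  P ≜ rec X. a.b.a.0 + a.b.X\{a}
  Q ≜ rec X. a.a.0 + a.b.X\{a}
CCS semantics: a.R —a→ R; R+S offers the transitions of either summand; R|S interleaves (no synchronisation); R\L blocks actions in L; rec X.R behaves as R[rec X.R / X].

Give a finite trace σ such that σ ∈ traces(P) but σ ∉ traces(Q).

Reachable graph of P (6 states):
  m0 = rec X. a.b.a.0 + a.b.X\{a} → =a=> m1, =a=> m2
  m1 = b.(rec X. a.b.a.0 + a.b.X\{a})\{a} → =b=> m3
  m2 = b.a.0 → =b=> m4
  m3 = (rec X. a.b.a.0 + a.b.X\{a})\{a} → (no moves)
  m4 = a.0 → =a=> m5
  m5 = 0 → (no moves)
Reachable graph of Q (5 states):
  n0 = rec X. a.a.0 + a.b.X\{a} → =a=> n1, =a=> n2
  n1 = a.0 → =a=> n3
  n2 = b.(rec X. a.a.0 + a.b.X\{a})\{a} → =b=> n4
  n3 = 0 → (no moves)
  n4 = (rec X. a.a.0 + a.b.X\{a})\{a} → (no moves)
Executing aba from P (initial set {m0}):
  [1] a ⇒ {m1, m2}
  [2] b ⇒ {m3, m4}
  [3] a ⇒ {m5}
  P completes σ.
Executing aba from Q (initial set {n0}):
  [1] a ⇒ {n1, n2}
  [2] b ⇒ {n4}
  [3] a ⇒ ∅ (Q stuck)

aba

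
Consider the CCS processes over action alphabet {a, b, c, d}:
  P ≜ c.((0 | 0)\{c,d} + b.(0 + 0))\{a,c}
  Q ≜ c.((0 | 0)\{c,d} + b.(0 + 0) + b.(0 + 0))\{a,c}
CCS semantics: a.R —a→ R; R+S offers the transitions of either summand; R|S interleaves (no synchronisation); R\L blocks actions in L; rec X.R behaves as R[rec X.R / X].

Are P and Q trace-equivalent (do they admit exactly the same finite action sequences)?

traces(P) = traces(Q)

Reachable graph of P (3 states):
  p0 = c.((0 | 0)\{c,d} + b.(0 + 0))\{a,c} :: —c→ p1
  p1 = ((0 | 0)\{c,d} + b.(0 + 0))\{a,c} :: —b→ p2
  p2 = (0 + 0)\{a,c} :: ∅
Reachable graph of Q (3 states):
  q0 = c.((0 | 0)\{c,d} + b.(0 + 0) + b.(0 + 0))\{a,c} :: —c→ q1
  q1 = ((0 | 0)\{c,d} + b.(0 + 0) + b.(0 + 0))\{a,c} :: —b→ q2
  q2 = (0 + 0)\{a,c} :: ∅
Partition-refinement fixed point:
  B0 = {p0, q0}
  B1 = {p1, q1}
  B2 = {p2, q2}
p0 ∈ B0, q0 ∈ B0 → same block
Bisimilar ⇒ trace-equivalent.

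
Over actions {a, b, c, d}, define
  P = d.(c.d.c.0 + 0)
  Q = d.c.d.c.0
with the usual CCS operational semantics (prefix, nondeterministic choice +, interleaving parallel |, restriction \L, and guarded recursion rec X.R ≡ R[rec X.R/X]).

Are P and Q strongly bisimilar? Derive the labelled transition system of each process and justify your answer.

LTS(P): 5 reachable states
  m0 = d.(c.d.c.0 + 0) → --d--▸ m1
  m1 = c.d.c.0 + 0 → --c--▸ m2
  m2 = d.c.0 → --d--▸ m3
  m3 = c.0 → --c--▸ m4
  m4 = 0 → (no moves)
LTS(Q): 5 reachable states
  n0 = d.c.d.c.0 → --d--▸ n1
  n1 = c.d.c.0 → --c--▸ n2
  n2 = d.c.0 → --d--▸ n3
  n3 = c.0 → --c--▸ n4
  n4 = 0 → (no moves)
Coarsest stable partition (strong bisimilarity classes):
  B0 = {m0, n0}
  B1 = {m1, n1}
  B2 = {m2, n2}
  B3 = {m3, n3}
  B4 = {m4, n4}
m0 ∈ B0, n0 ∈ B0 → same block

bisimilar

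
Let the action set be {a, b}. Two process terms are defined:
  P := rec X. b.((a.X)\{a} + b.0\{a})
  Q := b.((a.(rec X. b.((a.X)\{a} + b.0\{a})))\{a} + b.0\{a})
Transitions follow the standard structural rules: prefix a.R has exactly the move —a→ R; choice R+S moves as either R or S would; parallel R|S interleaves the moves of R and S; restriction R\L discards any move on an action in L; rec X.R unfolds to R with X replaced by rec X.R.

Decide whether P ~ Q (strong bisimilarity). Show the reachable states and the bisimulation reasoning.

YES

P's transition system — 3 states:
  p0 = rec X. b.((a.X)\{a} + b.0\{a}) has moves -b-> p1
  p1 = (a.(rec X. b.((a.X)\{a} + b.0\{a})))\{a} + b.0\{a} has moves -b-> p2
  p2 = 0\{a} has moves ∅
Q's transition system — 3 states:
  q0 = b.((a.(rec X. b.((a.X)\{a} + b.0\{a})))\{a} + b.0\{a}) has moves -b-> q1
  q1 = (a.(rec X. b.((a.X)\{a} + b.0\{a})))\{a} + b.0\{a} has moves -b-> q2
  q2 = 0\{a} has moves ∅
Coarsest stable partition (strong bisimilarity classes):
  B0 = {p0, q0}
  B1 = {p1, q1}
  B2 = {p2, q2}
p0 ∈ B0, q0 ∈ B0 → same block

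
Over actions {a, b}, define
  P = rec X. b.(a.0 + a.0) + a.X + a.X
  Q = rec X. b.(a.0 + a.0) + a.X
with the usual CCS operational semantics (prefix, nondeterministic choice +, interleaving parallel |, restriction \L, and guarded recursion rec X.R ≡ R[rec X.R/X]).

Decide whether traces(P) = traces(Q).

P's transition system — 3 states:
  m0 = rec X. b.(a.0 + a.0) + a.X + a.X → -a-> m0, -b-> m1
  m1 = a.0 + a.0 → -a-> m2
  m2 = 0 → ∅
Q's transition system — 3 states:
  n0 = rec X. b.(a.0 + a.0) + a.X → -a-> n0, -b-> n1
  n1 = a.0 + a.0 → -a-> n2
  n2 = 0 → ∅
Bisimilarity quotient blocks:
  B0 = {m0, n0}
  B1 = {m1, n1}
  B2 = {m2, n2}
m0 ∈ B0, n0 ∈ B0 → same block
Bisimilar ⇒ trace-equivalent.

traces(P) = traces(Q)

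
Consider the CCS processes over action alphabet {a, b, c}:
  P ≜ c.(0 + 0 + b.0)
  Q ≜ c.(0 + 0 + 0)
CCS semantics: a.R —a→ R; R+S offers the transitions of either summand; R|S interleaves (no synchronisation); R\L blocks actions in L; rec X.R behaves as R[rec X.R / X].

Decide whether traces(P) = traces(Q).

traces(P) ≠ traces(Q) — witness ⟨cb⟩

Reachable graph of P (3 states):
  s0 = c.(0 + 0 + b.0) | =c=> s1
  s1 = 0 + 0 + b.0 | =b=> s2
  s2 = 0 | stopped
Reachable graph of Q (2 states):
  t0 = c.(0 + 0 + 0) | =c=> t1
  t1 = 0 + 0 + 0 | stopped
Trace ⟨cb⟩ through P, begin at {s0}:
  step 1 (c): {s1}
  step 2 (b): {s2}
  ✓ P
Trace ⟨cb⟩ through Q, begin at {t0}:
  step 1 (c): {t1}
  step 2 (b): ∅  — Q cannot continue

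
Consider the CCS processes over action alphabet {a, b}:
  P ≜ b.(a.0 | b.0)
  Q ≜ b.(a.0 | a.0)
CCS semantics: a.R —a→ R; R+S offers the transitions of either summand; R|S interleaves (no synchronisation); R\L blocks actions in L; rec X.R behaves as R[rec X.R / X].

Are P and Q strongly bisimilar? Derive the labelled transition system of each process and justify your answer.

LTS(P): 5 reachable states
  p0 = b.(a.0 | b.0) :: ··b··> p1
  p1 = a.0 | b.0 :: ··a··> p2, ··b··> p3
  p2 = 0 | b.0 :: ··b··> p4
  p3 = a.0 | 0 :: ··a··> p4
  p4 = 0 | 0 :: ·
LTS(Q): 5 reachable states
  q0 = b.(a.0 | a.0) :: ··b··> q1
  q1 = a.0 | a.0 :: ··a··> q2, ··a··> q3
  q2 = 0 | a.0 :: ··a··> q4
  q3 = a.0 | 0 :: ··a··> q4
  q4 = 0 | 0 :: ·
Coarsest stable partition (strong bisimilarity classes):
  B0 = {p0}
  B1 = {p1}
  B2 = {p2}
  B3 = {p4, q4}
  B4 = {p3, q2, q3}
  B5 = {q0}
  B6 = {q1}
p0 ∈ B0, q0 ∈ B5 → different blocks

NO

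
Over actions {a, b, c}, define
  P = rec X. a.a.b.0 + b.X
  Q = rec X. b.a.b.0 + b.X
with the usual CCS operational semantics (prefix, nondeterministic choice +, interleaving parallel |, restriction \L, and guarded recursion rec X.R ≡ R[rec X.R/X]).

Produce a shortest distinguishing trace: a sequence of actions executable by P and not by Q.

a

P's transition system — 4 states:
  s0 = rec X. a.a.b.0 + b.X → --a--▸ s1, --b--▸ s0
  s1 = a.b.0 → --a--▸ s2
  s2 = b.0 → --b--▸ s3
  s3 = 0 → ∅
Q's transition system — 4 states:
  t0 = rec X. b.a.b.0 + b.X → --b--▸ t0, --b--▸ t1
  t1 = a.b.0 → --a--▸ t2
  t2 = b.0 → --b--▸ t3
  t3 = 0 → ∅
Run σ = ⟨a⟩ on P: start {s0}
  after a @ step 1: {s1}
  — P admits the full trace.
Run σ = ⟨a⟩ on Q: start {t0}
  after a @ step 1: ∅ (Q stuck)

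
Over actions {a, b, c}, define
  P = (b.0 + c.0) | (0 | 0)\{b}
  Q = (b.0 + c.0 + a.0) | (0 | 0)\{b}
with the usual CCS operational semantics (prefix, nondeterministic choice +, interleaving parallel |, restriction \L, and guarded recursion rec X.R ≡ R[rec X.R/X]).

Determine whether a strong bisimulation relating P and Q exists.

not bisimilar

Reachable graph of P (2 states):
  p0 = (b.0 + c.0) | (0 | 0)\{b} → -b-> p1, -c-> p1
  p1 = 0 | (0 | 0)\{b} → stopped
Reachable graph of Q (2 states):
  q0 = (b.0 + c.0 + a.0) | (0 | 0)\{b} → -a-> q1, -b-> q1, -c-> q1
  q1 = 0 | (0 | 0)\{b} → stopped
Partition-refinement fixed point:
  B0 = {p0}
  B1 = {p1, q1}
  B2 = {q0}
p0 ∈ B0, q0 ∈ B2 → different blocks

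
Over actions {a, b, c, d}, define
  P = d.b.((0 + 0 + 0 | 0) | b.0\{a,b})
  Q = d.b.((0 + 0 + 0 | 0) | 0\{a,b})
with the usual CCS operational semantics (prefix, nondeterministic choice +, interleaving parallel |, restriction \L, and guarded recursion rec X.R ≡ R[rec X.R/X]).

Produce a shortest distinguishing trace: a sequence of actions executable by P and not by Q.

P's transition system — 4 states:
  m0 = d.b.((0 + 0 + 0 | 0) | b.0\{a,b}) has moves --d--▸ m1
  m1 = b.((0 + 0 + 0 | 0) | b.0\{a,b}) has moves --b--▸ m2
  m2 = (0 + 0 + 0 | 0) | b.0\{a,b} has moves --b--▸ m3
  m3 = (0 + 0 + 0 | 0) | 0\{a,b} has moves ∅
Q's transition system — 3 states:
  n0 = d.b.((0 + 0 + 0 | 0) | 0\{a,b}) has moves --d--▸ n1
  n1 = b.((0 + 0 + 0 | 0) | 0\{a,b}) has moves --b--▸ n2
  n2 = (0 + 0 + 0 | 0) | 0\{a,b} has moves ∅
Trace ⟨dbb⟩ through P, begin at {m0}:
  after d @ step 1: {m1}
  after b @ step 2: {m2}
  after b @ step 3: {m3}
  P completes σ.
Trace ⟨dbb⟩ through Q, begin at {n0}:
  after d @ step 1: {n1}
  after b @ step 2: {n2}
  after b @ step 3: ∅  — Q cannot continue

dbb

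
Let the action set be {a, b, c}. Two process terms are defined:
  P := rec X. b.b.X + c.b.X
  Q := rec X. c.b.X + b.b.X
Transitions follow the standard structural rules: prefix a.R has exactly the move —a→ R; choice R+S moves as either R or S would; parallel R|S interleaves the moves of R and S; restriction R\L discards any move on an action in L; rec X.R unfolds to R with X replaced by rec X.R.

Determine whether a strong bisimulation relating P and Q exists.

LTS(P): 2 reachable states
  u0 = rec X. b.b.X + c.b.X :: —b→ u1, —c→ u1
  u1 = b.(rec X. b.b.X + c.b.X) :: —b→ u0
LTS(Q): 2 reachable states
  v0 = rec X. c.b.X + b.b.X :: —b→ v1, —c→ v1
  v1 = b.(rec X. c.b.X + b.b.X) :: —b→ v0
Coarsest stable partition (strong bisimilarity classes):
  B0 = {u0, v0}
  B1 = {u1, v1}
u0 ∈ B0, v0 ∈ B0 → same block

YES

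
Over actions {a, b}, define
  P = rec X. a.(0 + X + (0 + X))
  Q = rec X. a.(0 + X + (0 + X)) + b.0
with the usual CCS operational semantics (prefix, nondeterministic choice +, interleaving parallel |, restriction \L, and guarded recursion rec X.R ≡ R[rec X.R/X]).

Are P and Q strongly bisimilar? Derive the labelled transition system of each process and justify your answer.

not bisimilar

LTS(P): 2 reachable states
  m0 = rec X. a.(0 + X + (0 + X)) | -a-> m1
  m1 = 0 + (rec X. a.(0 + X + (0 + X))) + (0 + (rec X. a.(0 + X + (0 + X)))) | -a-> m1
LTS(Q): 3 reachable states
  n0 = rec X. a.(0 + X + (0 + X)) + b.0 | -a-> n1, -b-> n2
  n1 = 0 + (rec X. a.(0 + X + (0 + X)) + b.0) + (0 + (rec X. a.(0 + X + (0 + X)) + b.0)) | -a-> n1, -b-> n2
  n2 = 0 | stopped
Coarsest stable partition (strong bisimilarity classes):
  B0 = {m0, m1}
  B1 = {n0, n1}
  B2 = {n2}
m0 ∈ B0, n0 ∈ B1 → different blocks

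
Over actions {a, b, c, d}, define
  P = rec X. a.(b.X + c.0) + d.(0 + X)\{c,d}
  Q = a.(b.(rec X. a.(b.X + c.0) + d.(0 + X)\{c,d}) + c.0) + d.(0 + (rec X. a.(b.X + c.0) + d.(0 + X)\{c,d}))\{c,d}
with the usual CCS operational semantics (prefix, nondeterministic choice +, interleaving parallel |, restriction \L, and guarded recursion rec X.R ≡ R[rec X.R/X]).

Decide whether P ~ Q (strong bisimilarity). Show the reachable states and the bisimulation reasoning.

Reachable graph of P (6 states):
  m0 = rec X. a.(b.X + c.0) + d.(0 + X)\{c,d} :: --a--▸ m1, --d--▸ m2
  m1 = b.(rec X. a.(b.X + c.0) + d.(0 + X)\{c,d}) + c.0 :: --b--▸ m0, --c--▸ m3
  m2 = (0 + (rec X. a.(b.X + c.0) + d.(0 + X)\{c,d}))\{c,d} :: --a--▸ m4
  m3 = 0 :: stopped
  m4 = (b.(rec X. a.(b.X + c.0) + d.(0 + X)\{c,d}) + c.0)\{c,d} :: --b--▸ m5
  m5 = (rec X. a.(b.X + c.0) + d.(0 + X)\{c,d})\{c,d} :: --a--▸ m4
Reachable graph of Q (7 states):
  n0 = a.(b.(rec X. a.(b.X + c.0) + d.(0 + X)\{c,d}) + c.0) + d.(0 + (rec X. a.(b.X + c.0) + d.(0 + X)\{c,d}))\{c,d} :: --a--▸ n1, --d--▸ n2
  n1 = b.(rec X. a.(b.X + c.0) + d.(0 + X)\{c,d}) + c.0 :: --b--▸ n3, --c--▸ n4
  n2 = (0 + (rec X. a.(b.X + c.0) + d.(0 + X)\{c,d}))\{c,d} :: --a--▸ n5
  n3 = rec X. a.(b.X + c.0) + d.(0 + X)\{c,d} :: --a--▸ n1, --d--▸ n2
  n4 = 0 :: stopped
  n5 = (b.(rec X. a.(b.X + c.0) + d.(0 + X)\{c,d}) + c.0)\{c,d} :: --b--▸ n6
  n6 = (rec X. a.(b.X + c.0) + d.(0 + X)\{c,d})\{c,d} :: --a--▸ n5
Bisimilarity quotient blocks:
  B0 = {m0, n0, n3}
  B1 = {m2, m5, n2, n6}
  B2 = {m4, n5}
  B3 = {m1, n1}
  B4 = {m3, n4}
m0 ∈ B0, n0 ∈ B0 → same block

YES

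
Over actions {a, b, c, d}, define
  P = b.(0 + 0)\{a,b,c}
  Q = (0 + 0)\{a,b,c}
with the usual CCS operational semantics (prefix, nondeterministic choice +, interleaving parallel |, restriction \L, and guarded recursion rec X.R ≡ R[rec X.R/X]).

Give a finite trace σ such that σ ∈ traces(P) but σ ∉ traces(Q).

Reachable graph of P (2 states):
  m0 = b.(0 + 0)\{a,b,c} has moves -b-> m1
  m1 = (0 + 0)\{a,b,c} has moves ·
Reachable graph of Q (1 states):
  n0 = (0 + 0)\{a,b,c} has moves ·
Trace ⟨b⟩ through P, begin at {m0}:
  after b @ step 1: {m1}
  ✓ P
Trace ⟨b⟩ through Q, begin at {n0}:
  after b @ step 1: no successor for Q

b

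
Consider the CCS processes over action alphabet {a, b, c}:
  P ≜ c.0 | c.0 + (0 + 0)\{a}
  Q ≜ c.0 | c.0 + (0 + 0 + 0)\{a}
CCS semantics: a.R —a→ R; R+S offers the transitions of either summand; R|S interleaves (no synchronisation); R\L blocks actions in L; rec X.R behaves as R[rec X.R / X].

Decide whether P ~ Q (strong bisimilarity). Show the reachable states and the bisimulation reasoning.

LTS(P): 4 reachable states
  u0 = c.0 | c.0 + (0 + 0)\{a} | -c-> u1, -c-> u2
  u1 = 0 | c.0 | -c-> u3
  u2 = c.0 | 0 | -c-> u3
  u3 = 0 | 0 | stopped
LTS(Q): 4 reachable states
  v0 = c.0 | c.0 + (0 + 0 + 0)\{a} | -c-> v1, -c-> v2
  v1 = 0 | c.0 | -c-> v3
  v2 = c.0 | 0 | -c-> v3
  v3 = 0 | 0 | stopped
Coarsest stable partition (strong bisimilarity classes):
  B0 = {u0, v0}
  B1 = {u1, u2, v1, v2}
  B2 = {u3, v3}
u0 ∈ B0, v0 ∈ B0 → same block

bisimilar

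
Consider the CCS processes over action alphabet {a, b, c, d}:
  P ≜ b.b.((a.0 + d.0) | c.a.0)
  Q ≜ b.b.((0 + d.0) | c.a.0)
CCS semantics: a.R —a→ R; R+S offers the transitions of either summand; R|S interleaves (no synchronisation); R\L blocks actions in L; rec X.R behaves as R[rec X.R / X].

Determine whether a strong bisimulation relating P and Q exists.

NO

LTS(P): 8 reachable states
  u0 = b.b.((a.0 + d.0) | c.a.0) | =b=> u1
  u1 = b.((a.0 + d.0) | c.a.0) | =b=> u2
  u2 = (a.0 + d.0) | c.a.0 | =a=> u3, =c=> u4, =d=> u3
  u3 = 0 | c.a.0 | =c=> u5
  u4 = (a.0 + d.0) | a.0 | =a=> u5, =a=> u6, =d=> u5
  u5 = 0 | a.0 | =a=> u7
  u6 = (a.0 + d.0) | 0 | =a=> u7, =d=> u7
  u7 = 0 | 0 | (no moves)
LTS(Q): 8 reachable states
  v0 = b.b.((0 + d.0) | c.a.0) | =b=> v1
  v1 = b.((0 + d.0) | c.a.0) | =b=> v2
  v2 = (0 + d.0) | c.a.0 | =c=> v3, =d=> v4
  v3 = (0 + d.0) | a.0 | =a=> v5, =d=> v6
  v4 = 0 | c.a.0 | =c=> v6
  v5 = (0 + d.0) | 0 | =d=> v7
  v6 = 0 | a.0 | =a=> v7
  v7 = 0 | 0 | (no moves)
Partition-refinement fixed point:
  B0 = {u0}
  B1 = {u1}
  B2 = {u2}
  B3 = {u4}
  B4 = {u5, v6}
  B5 = {u7, v7}
  B6 = {u6}
  B7 = {u3, v4}
  B8 = {v0}
  B9 = {v1}
  B10 = {v2}
  B11 = {v3}
  B12 = {v5}
u0 ∈ B0, v0 ∈ B8 → different blocks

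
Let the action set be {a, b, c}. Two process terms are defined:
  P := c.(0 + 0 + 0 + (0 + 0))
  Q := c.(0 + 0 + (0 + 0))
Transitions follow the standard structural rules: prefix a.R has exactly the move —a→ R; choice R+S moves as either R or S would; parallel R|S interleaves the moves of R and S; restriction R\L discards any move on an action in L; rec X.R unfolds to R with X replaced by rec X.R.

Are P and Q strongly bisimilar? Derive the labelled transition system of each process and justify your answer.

Reachable graph of P (2 states):
  p0 = c.(0 + 0 + 0 + (0 + 0)) ⊢ -c-> p1
  p1 = 0 + 0 + 0 + (0 + 0) ⊢ ·
Reachable graph of Q (2 states):
  q0 = c.(0 + 0 + (0 + 0)) ⊢ -c-> q1
  q1 = 0 + 0 + (0 + 0) ⊢ ·
Partition-refinement fixed point:
  B0 = {p0, q0}
  B1 = {p1, q1}
p0 ∈ B0, q0 ∈ B0 → same block

bisimilar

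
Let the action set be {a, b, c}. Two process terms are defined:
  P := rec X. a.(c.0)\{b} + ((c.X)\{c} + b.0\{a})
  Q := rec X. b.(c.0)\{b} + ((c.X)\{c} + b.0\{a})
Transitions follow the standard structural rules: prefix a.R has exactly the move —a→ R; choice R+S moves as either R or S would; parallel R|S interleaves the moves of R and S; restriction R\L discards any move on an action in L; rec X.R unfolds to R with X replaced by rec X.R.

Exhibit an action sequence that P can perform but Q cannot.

a

LTS(P): 4 reachable states
  m0 = rec X. a.(c.0)\{b} + ((c.X)\{c} + b.0\{a}) has moves --a--▸ m1, --b--▸ m2
  m1 = (c.0)\{b} has moves --c--▸ m3
  m2 = 0\{a} has moves deadlocked
  m3 = 0\{b} has moves deadlocked
LTS(Q): 4 reachable states
  n0 = rec X. b.(c.0)\{b} + ((c.X)\{c} + b.0\{a}) has moves --b--▸ n1, --b--▸ n2
  n1 = (c.0)\{b} has moves --c--▸ n3
  n2 = 0\{a} has moves deadlocked
  n3 = 0\{b} has moves deadlocked
Executing a from P (initial set {m0}):
  [1] a ⇒ {m1}
  — P admits the full trace.
Executing a from Q (initial set {n0}):
  [1] a ⇒ ∅ (Q stuck)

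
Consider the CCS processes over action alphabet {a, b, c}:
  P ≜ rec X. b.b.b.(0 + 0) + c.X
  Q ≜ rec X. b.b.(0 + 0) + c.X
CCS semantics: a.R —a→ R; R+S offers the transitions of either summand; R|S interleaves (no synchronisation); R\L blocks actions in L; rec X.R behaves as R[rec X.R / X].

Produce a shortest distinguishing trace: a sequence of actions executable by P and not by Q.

P's transition system — 4 states:
  s0 = rec X. b.b.b.(0 + 0) + c.X ⊢ --b--▸ s1, --c--▸ s0
  s1 = b.b.(0 + 0) ⊢ --b--▸ s2
  s2 = b.(0 + 0) ⊢ --b--▸ s3
  s3 = 0 + 0 ⊢ ∅
Q's transition system — 3 states:
  t0 = rec X. b.b.(0 + 0) + c.X ⊢ --b--▸ t1, --c--▸ t0
  t1 = b.(0 + 0) ⊢ --b--▸ t2
  t2 = 0 + 0 ⊢ ∅
Executing bbb from P (initial set {s0}):
  [1] b ⇒ {s1}
  [2] b ⇒ {s2}
  [3] b ⇒ {s3}
  — P admits the full trace.
Executing bbb from Q (initial set {t0}):
  [1] b ⇒ {t1}
  [2] b ⇒ {t2}
  [3] b ⇒ ∅ (Q stuck)

bbb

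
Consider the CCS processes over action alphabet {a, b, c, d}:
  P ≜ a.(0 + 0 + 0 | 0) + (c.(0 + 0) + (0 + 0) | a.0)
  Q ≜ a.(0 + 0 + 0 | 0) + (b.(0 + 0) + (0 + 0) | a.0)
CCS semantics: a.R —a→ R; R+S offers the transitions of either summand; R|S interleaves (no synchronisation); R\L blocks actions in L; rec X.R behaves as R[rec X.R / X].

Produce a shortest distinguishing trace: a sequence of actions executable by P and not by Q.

P's transition system — 4 states:
  s0 = a.(0 + 0 + 0 | 0) + (c.(0 + 0) + (0 + 0) | a.0) has moves —a→ s1, —a→ s2, —c→ s3
  s1 = (0 + 0) | 0 has moves ∅
  s2 = 0 + 0 + 0 | 0 has moves ∅
  s3 = 0 + 0 has moves ∅
Q's transition system — 4 states:
  t0 = a.(0 + 0 + 0 | 0) + (b.(0 + 0) + (0 + 0) | a.0) has moves —a→ t1, —a→ t2, —b→ t3
  t1 = (0 + 0) | 0 has moves ∅
  t2 = 0 + 0 + 0 | 0 has moves ∅
  t3 = 0 + 0 has moves ∅
Trace ⟨c⟩ through P, begin at {s0}:
  step 1 (c): {s3}
  ✓ P
Trace ⟨c⟩ through Q, begin at {t0}:
  step 1 (c): ∅ (Q stuck)

c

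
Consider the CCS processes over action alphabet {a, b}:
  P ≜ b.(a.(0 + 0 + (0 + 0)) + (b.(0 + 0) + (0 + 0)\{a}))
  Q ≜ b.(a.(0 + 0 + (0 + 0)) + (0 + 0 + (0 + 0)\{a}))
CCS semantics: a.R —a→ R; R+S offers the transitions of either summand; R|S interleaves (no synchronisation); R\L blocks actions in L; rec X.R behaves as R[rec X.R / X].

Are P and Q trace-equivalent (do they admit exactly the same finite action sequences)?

LTS(P): 4 reachable states
  s0 = b.(a.(0 + 0 + (0 + 0)) + (b.(0 + 0) + (0 + 0)\{a})) → =b=> s1
  s1 = a.(0 + 0 + (0 + 0)) + (b.(0 + 0) + (0 + 0)\{a}) → =a=> s2, =b=> s3
  s2 = 0 + 0 + (0 + 0) → ∅
  s3 = 0 + 0 → ∅
LTS(Q): 3 reachable states
  t0 = b.(a.(0 + 0 + (0 + 0)) + (0 + 0 + (0 + 0)\{a})) → =b=> t1
  t1 = a.(0 + 0 + (0 + 0)) + (0 + 0 + (0 + 0)\{a}) → =a=> t2
  t2 = 0 + 0 + (0 + 0) → ∅
Executing bb from P (initial set {s0}):
  [1] b ⇒ {s1}
  [2] b ⇒ {s3}
  — P admits the full trace.
Executing bb from Q (initial set {t0}):
  [1] b ⇒ {t1}
  [2] b ⇒ no successor for Q

NO — witness ⟨bb⟩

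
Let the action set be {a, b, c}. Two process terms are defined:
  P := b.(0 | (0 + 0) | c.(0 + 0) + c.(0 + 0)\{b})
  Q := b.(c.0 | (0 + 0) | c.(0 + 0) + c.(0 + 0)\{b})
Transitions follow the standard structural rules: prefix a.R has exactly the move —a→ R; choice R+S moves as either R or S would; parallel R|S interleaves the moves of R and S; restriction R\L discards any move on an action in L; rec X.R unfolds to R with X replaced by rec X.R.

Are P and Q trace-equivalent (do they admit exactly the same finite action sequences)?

P's transition system — 4 states:
  u0 = b.(0 | (0 + 0) | c.(0 + 0) + c.(0 + 0)\{b}) | —b→ u1
  u1 = 0 | (0 + 0) | c.(0 + 0) + c.(0 + 0)\{b} | —c→ u2, —c→ u3
  u2 = (0 + 0)\{b} | deadlocked
  u3 = 0 | (0 + 0) | (0 + 0) | deadlocked
Q's transition system — 6 states:
  v0 = b.(c.0 | (0 + 0) | c.(0 + 0) + c.(0 + 0)\{b}) | —b→ v1
  v1 = c.0 | (0 + 0) | c.(0 + 0) + c.(0 + 0)\{b} | —c→ v2, —c→ v3, —c→ v4
  v2 = (0 + 0)\{b} | deadlocked
  v3 = 0 | (0 + 0) | c.(0 + 0) | —c→ v5
  v4 = c.0 | (0 + 0) | (0 + 0) | —c→ v5
  v5 = 0 | (0 + 0) | (0 + 0) | deadlocked
Executing bcc from Q (initial set {v0}):
  [1] b ⇒ {v1}
  [2] c ⇒ {v2, v3, v4}
  [3] c ⇒ {v5}
  — Q admits the full trace.
Executing bcc from P (initial set {u0}):
  [1] b ⇒ {u1}
  [2] c ⇒ {u2, u3}
  [3] c ⇒ ∅  — P cannot continue

trace-distinct — witness ⟨bcc⟩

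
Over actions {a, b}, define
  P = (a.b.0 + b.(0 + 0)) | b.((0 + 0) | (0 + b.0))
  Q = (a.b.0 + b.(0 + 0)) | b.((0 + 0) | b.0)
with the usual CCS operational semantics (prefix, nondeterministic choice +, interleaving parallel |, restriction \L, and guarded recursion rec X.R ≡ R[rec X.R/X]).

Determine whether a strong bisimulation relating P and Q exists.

P's transition system — 12 states:
  m0 = (a.b.0 + b.(0 + 0)) | b.((0 + 0) | (0 + b.0)) | —a→ m1, —b→ m2, —b→ m3
  m1 = b.0 | b.((0 + 0) | (0 + b.0)) | —b→ m4, —b→ m5
  m2 = (0 + 0) | b.((0 + 0) | (0 + b.0)) | —b→ m6
  m3 = (a.b.0 + b.(0 + 0)) | ((0 + 0) | (0 + b.0)) | —a→ m5, —b→ m6, —b→ m7
  m4 = 0 | b.((0 + 0) | (0 + b.0)) | —b→ m8
  m5 = b.0 | ((0 + 0) | (0 + b.0)) | —b→ m8, —b→ m9
  m6 = (0 + 0) | ((0 + 0) | (0 + b.0)) | —b→ m10
  m7 = (a.b.0 + b.(0 + 0)) | ((0 + 0) | 0) | —a→ m9, —b→ m10
  m8 = 0 | ((0 + 0) | (0 + b.0)) | —b→ m11
  m9 = b.0 | ((0 + 0) | 0) | —b→ m11
  m10 = (0 + 0) | ((0 + 0) | 0) | ·
  m11 = 0 | ((0 + 0) | 0) | ·
Q's transition system — 12 states:
  n0 = (a.b.0 + b.(0 + 0)) | b.((0 + 0) | b.0) | —a→ n1, —b→ n2, —b→ n3
  n1 = b.0 | b.((0 + 0) | b.0) | —b→ n4, —b→ n5
  n2 = (0 + 0) | b.((0 + 0) | b.0) | —b→ n6
  n3 = (a.b.0 + b.(0 + 0)) | ((0 + 0) | b.0) | —a→ n5, —b→ n6, —b→ n7
  n4 = 0 | b.((0 + 0) | b.0) | —b→ n8
  n5 = b.0 | ((0 + 0) | b.0) | —b→ n8, —b→ n9
  n6 = (0 + 0) | ((0 + 0) | b.0) | —b→ n10
  n7 = (a.b.0 + b.(0 + 0)) | ((0 + 0) | 0) | —a→ n9, —b→ n10
  n8 = 0 | ((0 + 0) | b.0) | —b→ n11
  n9 = b.0 | ((0 + 0) | 0) | —b→ n11
  n10 = (0 + 0) | ((0 + 0) | 0) | ·
  n11 = 0 | ((0 + 0) | 0) | ·
Bisimilarity quotient blocks:
  B0 = {m0, n0}
  B1 = {m1, n1}
  B2 = {m2, m4, m5, n2, n4, n5}
  B3 = {m6, m8, m9, n6, n8, n9}
  B4 = {m10, m11, n10, n11}
  B5 = {m3, n3}
  B6 = {m7, n7}
m0 ∈ B0, n0 ∈ B0 → same block

YES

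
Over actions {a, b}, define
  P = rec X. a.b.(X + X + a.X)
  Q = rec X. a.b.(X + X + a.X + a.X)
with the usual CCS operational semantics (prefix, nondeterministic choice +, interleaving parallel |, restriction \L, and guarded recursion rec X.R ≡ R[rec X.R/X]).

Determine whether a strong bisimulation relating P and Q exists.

Reachable graph of P (3 states):
  u0 = rec X. a.b.(X + X + a.X) → --a--▸ u1
  u1 = b.((rec X. a.b.(X + X + a.X)) + (rec X. a.b.(X + X + a.X)) + a.(rec X. a.b.(X + X + a.X))) → --b--▸ u2
  u2 = (rec X. a.b.(X + X + a.X)) + (rec X. a.b.(X + X + a.X)) + a.(rec X. a.b.(X + X + a.X)) → --a--▸ u0, --a--▸ u1
Reachable graph of Q (3 states):
  v0 = rec X. a.b.(X + X + a.X + a.X) → --a--▸ v1
  v1 = b.((rec X. a.b.(X + X + a.X + a.X)) + (rec X. a.b.(X + X + a.X + a.X)) + a.(rec X. a.b.(X + X + a.X + a.X)) + a.(rec X. a.b.(X + X + a.X + a.X))) → --b--▸ v2
  v2 = (rec X. a.b.(X + X + a.X + a.X)) + (rec X. a.b.(X + X + a.X + a.X)) + a.(rec X. a.b.(X + X + a.X + a.X)) + a.(rec X. a.b.(X + X + a.X + a.X)) → --a--▸ v0, --a--▸ v1
Coarsest stable partition (strong bisimilarity classes):
  B0 = {u0, v0}
  B1 = {u1, v1}
  B2 = {u2, v2}
u0 ∈ B0, v0 ∈ B0 → same block

bisimilar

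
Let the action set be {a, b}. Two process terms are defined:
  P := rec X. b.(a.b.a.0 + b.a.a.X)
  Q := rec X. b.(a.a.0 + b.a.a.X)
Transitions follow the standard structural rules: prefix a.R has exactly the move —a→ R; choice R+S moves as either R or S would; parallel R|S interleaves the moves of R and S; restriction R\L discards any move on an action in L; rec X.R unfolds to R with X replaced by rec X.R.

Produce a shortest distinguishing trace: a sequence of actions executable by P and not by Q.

bab

LTS(P): 7 reachable states
  s0 = rec X. b.(a.b.a.0 + b.a.a.X) | =b=> s1
  s1 = a.b.a.0 + b.a.a.(rec X. b.(a.b.a.0 + b.a.a.X)) | =a=> s2, =b=> s3
  s2 = b.a.0 | =b=> s4
  s3 = a.a.(rec X. b.(a.b.a.0 + b.a.a.X)) | =a=> s5
  s4 = a.0 | =a=> s6
  s5 = a.(rec X. b.(a.b.a.0 + b.a.a.X)) | =a=> s0
  s6 = 0 | ·
LTS(Q): 6 reachable states
  t0 = rec X. b.(a.a.0 + b.a.a.X) | =b=> t1
  t1 = a.a.0 + b.a.a.(rec X. b.(a.a.0 + b.a.a.X)) | =a=> t2, =b=> t3
  t2 = a.0 | =a=> t4
  t3 = a.a.(rec X. b.(a.a.0 + b.a.a.X)) | =a=> t5
  t4 = 0 | ·
  t5 = a.(rec X. b.(a.a.0 + b.a.a.X)) | =a=> t0
Run σ = ⟨bab⟩ on P: start {s0}
  step 1 (b): {s1}
  step 2 (a): {s2}
  step 3 (b): {s4}
  ✓ P
Run σ = ⟨bab⟩ on Q: start {t0}
  step 1 (b): {t1}
  step 2 (a): {t2}
  step 3 (b): ∅  — Q cannot continue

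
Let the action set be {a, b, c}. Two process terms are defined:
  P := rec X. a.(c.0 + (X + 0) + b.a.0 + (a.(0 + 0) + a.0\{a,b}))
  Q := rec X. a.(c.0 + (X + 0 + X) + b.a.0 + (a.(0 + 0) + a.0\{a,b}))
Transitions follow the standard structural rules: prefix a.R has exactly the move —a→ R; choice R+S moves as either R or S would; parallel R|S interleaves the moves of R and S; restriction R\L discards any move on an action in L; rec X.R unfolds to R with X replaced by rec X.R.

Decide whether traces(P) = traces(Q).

YES

Reachable graph of P (6 states):
  u0 = rec X. a.(c.0 + (X + 0) + b.a.0 + (a.(0 + 0) + a.0\{a,b})) | --a--▸ u1
  u1 = c.0 + ((rec X. a.(c.0 + (X + 0) + b.a.0 + (a.(0 + 0) + a.0\{a,b}))) + 0) + b.a.0 + (a.(0 + 0) + a.0\{a,b}) | --a--▸ u1, --a--▸ u2, --a--▸ u3, --b--▸ u4, --c--▸ u5
  u2 = 0 + 0 | stopped
  u3 = 0\{a,b} | stopped
  u4 = a.0 | --a--▸ u5
  u5 = 0 | stopped
Reachable graph of Q (6 states):
  v0 = rec X. a.(c.0 + (X + 0 + X) + b.a.0 + (a.(0 + 0) + a.0\{a,b})) | --a--▸ v1
  v1 = c.0 + ((rec X. a.(c.0 + (X + 0 + X) + b.a.0 + (a.(0 + 0) + a.0\{a,b}))) + 0 + (rec X. a.(c.0 + (X + 0 + X) + b.a.0 + (a.(0 + 0) + a.0\{a,b})))) + b.a.0 + (a.(0 + 0) + a.0\{a,b}) | --a--▸ v1, --a--▸ v2, --a--▸ v3, --b--▸ v4, --c--▸ v5
  v2 = 0 + 0 | stopped
  v3 = 0\{a,b} | stopped
  v4 = a.0 | --a--▸ v5
  v5 = 0 | stopped
Coarsest stable partition (strong bisimilarity classes):
  B0 = {u0, v0}
  B1 = {u1, v1}
  B2 = {u4, v4}
  B3 = {u2, u3, u5, v2, v3, v5}
u0 ∈ B0, v0 ∈ B0 → same block
Bisimilar ⇒ trace-equivalent.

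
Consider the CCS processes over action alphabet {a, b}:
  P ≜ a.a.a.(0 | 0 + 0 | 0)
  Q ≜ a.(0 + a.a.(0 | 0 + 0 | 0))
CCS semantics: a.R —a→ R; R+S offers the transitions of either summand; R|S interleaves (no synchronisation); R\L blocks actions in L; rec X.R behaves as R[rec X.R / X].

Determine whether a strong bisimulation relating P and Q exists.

bisimilar

P's transition system — 4 states:
  m0 = a.a.a.(0 | 0 + 0 | 0) → —a→ m1
  m1 = a.a.(0 | 0 + 0 | 0) → —a→ m2
  m2 = a.(0 | 0 + 0 | 0) → —a→ m3
  m3 = 0 | 0 + 0 | 0 → ∅
Q's transition system — 4 states:
  n0 = a.(0 + a.a.(0 | 0 + 0 | 0)) → —a→ n1
  n1 = 0 + a.a.(0 | 0 + 0 | 0) → —a→ n2
  n2 = a.(0 | 0 + 0 | 0) → —a→ n3
  n3 = 0 | 0 + 0 | 0 → ∅
Partition-refinement fixed point:
  B0 = {m0, n0}
  B1 = {m1, n1}
  B2 = {m2, n2}
  B3 = {m3, n3}
m0 ∈ B0, n0 ∈ B0 → same block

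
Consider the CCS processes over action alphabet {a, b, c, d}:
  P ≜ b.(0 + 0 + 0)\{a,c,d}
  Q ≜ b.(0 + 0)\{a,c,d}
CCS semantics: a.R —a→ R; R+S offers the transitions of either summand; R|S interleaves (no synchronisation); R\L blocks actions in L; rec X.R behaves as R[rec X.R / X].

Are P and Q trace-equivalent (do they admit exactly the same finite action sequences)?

P's transition system — 2 states:
  m0 = b.(0 + 0 + 0)\{a,c,d} ⊢ =b=> m1
  m1 = (0 + 0 + 0)\{a,c,d} ⊢ (no moves)
Q's transition system — 2 states:
  n0 = b.(0 + 0)\{a,c,d} ⊢ =b=> n1
  n1 = (0 + 0)\{a,c,d} ⊢ (no moves)
Coarsest stable partition (strong bisimilarity classes):
  B0 = {m0, n0}
  B1 = {m1, n1}
m0 ∈ B0, n0 ∈ B0 → same block
Bisimilar ⇒ trace-equivalent.

traces(P) = traces(Q)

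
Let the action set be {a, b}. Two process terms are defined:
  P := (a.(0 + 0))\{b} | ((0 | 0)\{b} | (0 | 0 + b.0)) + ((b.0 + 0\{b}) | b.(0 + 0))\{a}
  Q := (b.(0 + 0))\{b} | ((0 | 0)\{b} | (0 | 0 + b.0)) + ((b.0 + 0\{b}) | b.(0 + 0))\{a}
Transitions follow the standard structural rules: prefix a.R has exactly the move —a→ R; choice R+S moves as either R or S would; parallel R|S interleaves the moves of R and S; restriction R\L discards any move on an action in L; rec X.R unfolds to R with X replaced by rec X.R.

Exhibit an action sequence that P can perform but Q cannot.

a

P's transition system — 7 states:
  s0 = (a.(0 + 0))\{b} | ((0 | 0)\{b} | (0 | 0 + b.0)) + ((b.0 + 0\{b}) | b.(0 + 0))\{a} has moves ··a··> s1, ··b··> s2, ··b··> s3, ··b··> s4
  s1 = (0 + 0)\{b} | ((0 | 0)\{b} | (0 | 0 + b.0)) has moves ··b··> s5
  s2 = ((b.0 + 0\{b}) | (0 + 0))\{a} has moves ··b··> s6
  s3 = (0 | b.(0 + 0))\{a} has moves ··b··> s6
  s4 = (a.(0 + 0))\{b} | ((0 | 0)\{b} | 0) has moves ··a··> s5
  s5 = (0 + 0)\{b} | ((0 | 0)\{b} | 0) has moves deadlocked
  s6 = (0 | (0 + 0))\{a} has moves deadlocked
Q's transition system — 5 states:
  t0 = (b.(0 + 0))\{b} | ((0 | 0)\{b} | (0 | 0 + b.0)) + ((b.0 + 0\{b}) | b.(0 + 0))\{a} has moves ··b··> t1, ··b··> t2, ··b··> t3
  t1 = ((b.0 + 0\{b}) | (0 + 0))\{a} has moves ··b··> t4
  t2 = (0 | b.(0 + 0))\{a} has moves ··b··> t4
  t3 = (b.(0 + 0))\{b} | ((0 | 0)\{b} | 0) has moves deadlocked
  t4 = (0 | (0 + 0))\{a} has moves deadlocked
Executing a from P (initial set {s0}):
  [1] a ⇒ {s1}
  ✓ P
Executing a from Q (initial set {t0}):
  [1] a ⇒ no successor for Q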